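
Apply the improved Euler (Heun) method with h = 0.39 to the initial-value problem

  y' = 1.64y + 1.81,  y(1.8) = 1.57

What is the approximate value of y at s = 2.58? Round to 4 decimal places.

Heun: k1 = f(s_n, y_n); k2 = f(s_n + h, y_n + h·k1); y_{n+1} = y_n + (h/2)·(k1 + k2).
s=1.800000, y=1.570000:
  k1 = f(1.800000, 1.570000) = 4.384800
  k2 = f(2.190000, 3.280072) = 7.189318
  y ← 1.570000 + (0.39/2)·(4.384800 + 7.189318) = 3.826953
s=2.190000, y=3.826953:
  k1 = f(2.190000, 3.826953) = 8.086203
  k2 = f(2.580000, 6.980572) = 13.258138
  y ← 3.826953 + (0.39/2)·(8.086203 + 13.258138) = 7.989100
y(2.58) ≈ 7.9891

7.9891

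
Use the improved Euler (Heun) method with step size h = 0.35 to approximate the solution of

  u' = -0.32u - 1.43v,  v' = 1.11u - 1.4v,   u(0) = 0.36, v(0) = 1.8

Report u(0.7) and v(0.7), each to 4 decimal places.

-0.6430, 0.4700

Heun on (u,v): k1 = f(x_n, state_n); k2 = f(x_n + h, state_n + h·k1); state_{n+1} = state_n + (h/2)·(k1 + k2).
0.000000: (0.360000, 1.800000)
  k1 = (-2.689200, -2.120400)
  predictor → (-0.581220, 1.057860)
  k2 = (-1.326749, -2.126158)
  → (-0.342791, 1.056852)
0.350000: (-0.342791, 1.056852)
  k1 = (-1.401606, -1.860091)
  predictor → (-0.833353, 0.405820)
  k2 = (-0.313650, -1.493170)
  → (-0.642961, 0.470031)
(u(0.7), v(0.7)) ≈ (-0.6430, 0.4700)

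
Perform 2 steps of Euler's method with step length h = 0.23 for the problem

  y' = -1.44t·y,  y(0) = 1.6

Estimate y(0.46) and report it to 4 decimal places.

Euler: y_{n+1} = y_n + h·f(t_n, y_n).
t=0.000000, y=1.600000: f=0.000000 → y ← 1.600000 + 0.23·0.000000 = 1.600000
t=0.230000, y=1.600000: f=-0.529920 → y ← 1.600000 + 0.23·(-0.529920) = 1.478118
y(0.46) ≈ 1.4781

1.4781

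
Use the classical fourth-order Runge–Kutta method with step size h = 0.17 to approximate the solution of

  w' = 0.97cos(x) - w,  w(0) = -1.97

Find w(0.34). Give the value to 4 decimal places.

-1.1284

RK4: k1 = f(x_n, w_n); k2 = f(x_n + h/2, w_n + (h/2)·k1); k3 = f(x_n + h/2, w_n + (h/2)·k2); k4 = f(x_n + h, w_n + h·k3); w_{n+1} = w_n + (h/6)·(k1 + 2k2 + 2k3 + k4).
x=0.000000, w=-1.970000:
  k1 = f(0.000000, -1.970000) = 2.940000
  k2 = f(0.085000, -1.720100) = 2.686598
  k3 = f(0.085000, -1.741639) = 2.708137
  k4 = f(0.170000, -1.509617) = 2.465634
  w ← -1.970000 + (0.17/6)·(k1 + 2k2 + 2k3 + k4) = -1.511139
x=0.170000, w=-1.511139:
  k1 = f(0.170000, -1.511139) = 2.467156
  k2 = f(0.255000, -1.301430) = 2.240064
  k3 = f(0.255000, -1.320733) = 2.259367
  k4 = f(0.340000, -1.127046) = 2.041518
  w ← -1.511139 + (0.17/6)·(k1 + 2k2 + 2k3 + k4) = -1.128425
w(0.34) ≈ -1.1284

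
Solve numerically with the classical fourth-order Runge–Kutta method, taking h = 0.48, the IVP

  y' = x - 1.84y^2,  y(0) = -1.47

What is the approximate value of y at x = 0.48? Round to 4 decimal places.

RK4: k1 = f(x_n, y_n); k2 = f(x_n + h/2, y_n + (h/2)·k1); k3 = f(x_n + h/2, y_n + (h/2)·k2); k4 = f(x_n + h, y_n + h·k3); y_{n+1} = y_n + (h/6)·(k1 + 2k2 + 2k3 + k4).
x=0.000000, y=-1.470000:
  k1 = f(0.000000, -1.470000) = -3.976056
  k2 = f(0.240000, -2.424253) = -10.573689
  k3 = f(0.240000, -4.007685) = -29.313236
  k4 = f(0.480000, -15.540353) = -443.884753
  y ← -1.470000 + (0.48/6)·(k1 + 2k2 + 2k3 + k4) = -43.680773
y(0.48) ≈ -43.6808

-43.6808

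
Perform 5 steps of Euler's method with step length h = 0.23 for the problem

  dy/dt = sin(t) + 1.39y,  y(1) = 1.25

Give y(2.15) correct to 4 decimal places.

Euler: y_{n+1} = y_n + h·f(t_n, y_n).
t=1.000000, y=1.250000: f=2.578971 → y ← 1.250000 + 0.23·2.578971 = 1.843163
t=1.230000, y=1.843163: f=3.504486 → y ← 1.843163 + 0.23·3.504486 = 2.649195
t=1.460000, y=2.649195: f=4.676250 → y ← 2.649195 + 0.23·4.676250 = 3.724732
t=1.690000, y=3.724732: f=6.170282 → y ← 3.724732 + 0.23·6.170282 = 5.143897
t=1.920000, y=5.143897: f=8.089663 → y ← 5.143897 + 0.23·8.089663 = 7.004520
y(2.15) ≈ 7.0045

7.0045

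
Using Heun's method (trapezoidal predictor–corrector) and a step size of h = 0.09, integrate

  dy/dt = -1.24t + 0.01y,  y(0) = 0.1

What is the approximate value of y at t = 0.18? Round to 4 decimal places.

Heun: k1 = f(t_n, y_n); k2 = f(t_n + h, y_n + h·k1); y_{n+1} = y_n + (h/2)·(k1 + k2).
t=0.000000, y=0.100000:
  k1 = f(0.000000, 0.100000) = 0.001000
  k2 = f(0.090000, 0.100090) = -0.110599
  y ← 0.100000 + (0.09/2)·(0.001000 + (-0.110599)) = 0.095068
t=0.090000, y=0.095068:
  k1 = f(0.090000, 0.095068) = -0.110649
  k2 = f(0.180000, 0.085110) = -0.222349
  y ← 0.095068 + (0.09/2)·(-0.110649 + (-0.222349)) = 0.080083
y(0.18) ≈ 0.0801

0.0801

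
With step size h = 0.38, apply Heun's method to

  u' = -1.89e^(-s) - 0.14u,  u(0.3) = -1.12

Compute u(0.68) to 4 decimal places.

-1.4958

Heun: k1 = f(s_n, u_n); k2 = f(s_n + h, u_n + h·k1); u_{n+1} = u_n + (h/2)·(k1 + k2).
s=0.300000, u=-1.120000:
  k1 = f(0.300000, -1.120000) = -1.243346
  k2 = f(0.680000, -1.592472) = -0.734560
  u ← -1.120000 + (0.38/2)·(-1.243346 + (-0.734560)) = -1.495802
u(0.68) ≈ -1.4958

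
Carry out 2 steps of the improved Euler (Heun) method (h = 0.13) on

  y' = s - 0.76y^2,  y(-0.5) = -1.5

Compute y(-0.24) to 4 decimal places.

-2.2695

Heun: k1 = f(s_n, y_n); k2 = f(s_n + h, y_n + h·k1); y_{n+1} = y_n + (h/2)·(k1 + k2).
s=-0.500000, y=-1.500000:
  k1 = f(-0.500000, -1.500000) = -2.210000
  k2 = f(-0.370000, -1.787300) = -2.797775
  y ← -1.500000 + (0.13/2)·(-2.210000 + (-2.797775)) = -1.825505
s=-0.370000, y=-1.825505:
  k1 = f(-0.370000, -1.825505) = -2.902677
  k2 = f(-0.240000, -2.202853) = -3.927948
  y ← -1.825505 + (0.13/2)·(-2.902677 + (-3.927948)) = -2.269496
y(-0.24) ≈ -2.2695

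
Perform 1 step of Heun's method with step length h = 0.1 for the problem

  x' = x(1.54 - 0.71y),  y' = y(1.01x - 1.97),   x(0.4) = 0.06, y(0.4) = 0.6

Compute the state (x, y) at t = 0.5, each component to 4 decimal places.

0.0673, 0.4965

Heun on (x,y): k1 = f(t_n, state_n); k2 = f(t_n + h, state_n + h·k1); state_{n+1} = state_n + (h/2)·(k1 + k2).
0.400000: (0.060000, 0.600000)
  k1 = (0.066840, -1.145640)
  predictor → (0.066684, 0.485436)
  k2 = (0.079710, -0.923614)
  → (0.067328, 0.496537)
(x(0.5), y(0.5)) ≈ (0.0673, 0.4965)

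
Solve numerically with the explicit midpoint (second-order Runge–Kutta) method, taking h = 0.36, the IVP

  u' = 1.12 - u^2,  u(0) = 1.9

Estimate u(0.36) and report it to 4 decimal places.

1.5444

Midpoint: k1 = f(t_n, u_n); k2 = f(t_n + h/2, u_n + (h/2)·k1); u_{n+1} = u_n + h·k2.
t=0.000000, u=1.900000:
  k1 = f(0.000000, 1.900000) = -2.490000
  k2 = f(0.180000, 1.451800) = -0.987723
  u ← 1.900000 + 0.36·(-0.987723) = 1.544420
u(0.36) ≈ 1.5444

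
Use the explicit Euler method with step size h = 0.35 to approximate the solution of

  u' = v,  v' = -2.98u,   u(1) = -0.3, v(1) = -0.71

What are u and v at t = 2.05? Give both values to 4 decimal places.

Euler on (u,v): u_{n+1} = u_n + h·u', v_{n+1} = v_n + h·v'.
1.000000: (-0.300000, -0.710000); f=(-0.710000, 0.894000) → (-0.548500, -0.397100)
1.350000: (-0.548500, -0.397100); f=(-0.397100, 1.634530) → (-0.687485, 0.174986)
1.700000: (-0.687485, 0.174986); f=(0.174986, 2.048705) → (-0.626240, 0.892032)
(u(2.05), v(2.05)) ≈ (-0.6262, 0.8920)

-0.6262, 0.8920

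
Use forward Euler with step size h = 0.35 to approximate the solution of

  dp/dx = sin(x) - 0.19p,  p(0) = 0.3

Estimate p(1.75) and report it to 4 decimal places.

Euler: p_{n+1} = p_n + h·f(x_n, p_n).
x=0.000000, p=0.300000: f=-0.057000 → p ← 0.300000 + 0.35·(-0.057000) = 0.280050
x=0.350000, p=0.280050: f=0.289688 → p ← 0.280050 + 0.35·0.289688 = 0.381441
x=0.700000, p=0.381441: f=0.571744 → p ← 0.381441 + 0.35·0.571744 = 0.581551
x=1.050000, p=0.581551: f=0.756928 → p ← 0.581551 + 0.35·0.756928 = 0.846476
x=1.400000, p=0.846476: f=0.824619 → p ← 0.846476 + 0.35·0.824619 = 1.135093
p(1.75) ≈ 1.1351

1.1351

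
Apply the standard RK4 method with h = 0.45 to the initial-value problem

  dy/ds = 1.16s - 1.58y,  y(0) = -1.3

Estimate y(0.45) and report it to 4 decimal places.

-0.5457

RK4: k1 = f(s_n, y_n); k2 = f(s_n + h/2, y_n + (h/2)·k1); k3 = f(s_n + h/2, y_n + (h/2)·k2); k4 = f(s_n + h, y_n + h·k3); y_{n+1} = y_n + (h/6)·(k1 + 2k2 + 2k3 + k4).
s=0.000000, y=-1.300000:
  k1 = f(0.000000, -1.300000) = 2.054000
  k2 = f(0.225000, -0.837850) = 1.584803
  k3 = f(0.225000, -0.943419) = 1.751603
  k4 = f(0.450000, -0.511779) = 1.330611
  y ← -1.300000 + (0.45/6)·(k1 + 2k2 + 2k3 + k4) = -0.545693
y(0.45) ≈ -0.5457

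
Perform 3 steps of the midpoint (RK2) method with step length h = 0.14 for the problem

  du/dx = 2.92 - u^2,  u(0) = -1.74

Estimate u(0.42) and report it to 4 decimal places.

-1.8381

Midpoint: k1 = f(x_n, u_n); k2 = f(x_n + h/2, u_n + (h/2)·k1); u_{n+1} = u_n + h·k2.
x=0.000000, u=-1.740000:
  k1 = f(0.000000, -1.740000) = -0.107600
  k2 = f(0.070000, -1.747532) = -0.133868
  u ← -1.740000 + 0.14·(-0.133868) = -1.758742
x=0.140000, u=-1.758742:
  k1 = f(0.140000, -1.758742) = -0.173172
  k2 = f(0.210000, -1.770864) = -0.215958
  u ← -1.758742 + 0.14·(-0.215958) = -1.788976
x=0.280000, u=-1.788976:
  k1 = f(0.280000, -1.788976) = -0.280434
  k2 = f(0.350000, -1.808606) = -0.351056
  u ← -1.788976 + 0.14·(-0.351056) = -1.838123
u(0.42) ≈ -1.8381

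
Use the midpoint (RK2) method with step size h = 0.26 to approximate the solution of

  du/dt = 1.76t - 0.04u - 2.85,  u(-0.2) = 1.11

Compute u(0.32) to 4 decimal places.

Midpoint: k1 = f(t_n, u_n); k2 = f(t_n + h/2, u_n + (h/2)·k1); u_{n+1} = u_n + h·k2.
t=-0.200000, u=1.110000:
  k1 = f(-0.200000, 1.110000) = -3.246400
  k2 = f(-0.070000, 0.687968) = -3.000719
  u ← 1.110000 + 0.26·(-3.000719) = 0.329813
t=0.060000, u=0.329813:
  k1 = f(0.060000, 0.329813) = -2.757593
  k2 = f(0.190000, -0.028674) = -2.514453
  u ← 0.329813 + 0.26·(-2.514453) = -0.323945
u(0.32) ≈ -0.3239

-0.3239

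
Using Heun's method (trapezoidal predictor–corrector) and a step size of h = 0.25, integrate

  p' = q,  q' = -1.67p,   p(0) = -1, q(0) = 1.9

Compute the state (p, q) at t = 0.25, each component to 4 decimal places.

-0.4728, 2.2183

Heun on (p,q): k1 = f(t_n, state_n); k2 = f(t_n + h, state_n + h·k1); state_{n+1} = state_n + (h/2)·(k1 + k2).
0.000000: (-1.000000, 1.900000)
  k1 = (1.900000, 1.670000)
  predictor → (-0.525000, 2.317500)
  k2 = (2.317500, 0.876750)
  → (-0.472813, 2.218344)
(p(0.25), q(0.25)) ≈ (-0.4728, 2.2183)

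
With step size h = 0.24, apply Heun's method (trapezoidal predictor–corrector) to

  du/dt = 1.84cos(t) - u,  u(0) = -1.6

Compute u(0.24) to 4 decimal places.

-0.8798

Heun: k1 = f(t_n, u_n); k2 = f(t_n + h, u_n + h·k1); u_{n+1} = u_n + (h/2)·(k1 + k2).
t=0.000000, u=-1.600000:
  k1 = f(0.000000, -1.600000) = 3.440000
  k2 = f(0.240000, -0.774400) = 2.561662
  u ← -1.600000 + (0.24/2)·(3.440000 + 2.561662) = -0.879801
u(0.24) ≈ -0.8798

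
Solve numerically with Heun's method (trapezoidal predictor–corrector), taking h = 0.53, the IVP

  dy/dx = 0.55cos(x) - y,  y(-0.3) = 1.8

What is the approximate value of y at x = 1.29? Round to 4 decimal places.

Heun: k1 = f(x_n, y_n); k2 = f(x_n + h, y_n + h·k1); y_{n+1} = y_n + (h/2)·(k1 + k2).
x=-0.300000, y=1.800000:
  k1 = f(-0.300000, 1.800000) = -1.274565
  k2 = f(0.230000, 1.124481) = -0.588964
  y ← 1.800000 + (0.53/2)·(-1.274565 + (-0.588964)) = 1.306165
x=0.230000, y=1.306165:
  k1 = f(0.230000, 1.306165) = -0.770648
  k2 = f(0.760000, 0.897721) = -0.499061
  y ← 1.306165 + (0.53/2)·(-0.770648 + (-0.499061)) = 0.969692
x=0.760000, y=0.969692:
  k1 = f(0.760000, 0.969692) = -0.571032
  k2 = f(1.290000, 0.667045) = -0.514628
  y ← 0.969692 + (0.53/2)·(-0.571032 + (-0.514628)) = 0.681992
y(1.29) ≈ 0.6820

0.6820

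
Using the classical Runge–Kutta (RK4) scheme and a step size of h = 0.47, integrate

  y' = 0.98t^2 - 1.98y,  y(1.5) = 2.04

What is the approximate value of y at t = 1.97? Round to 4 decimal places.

1.7589

RK4: k1 = f(t_n, y_n); k2 = f(t_n + h/2, y_n + (h/2)·k1); k3 = f(t_n + h/2, y_n + (h/2)·k2); k4 = f(t_n + h, y_n + h·k3); y_{n+1} = y_n + (h/6)·(k1 + 2k2 + 2k3 + k4).
t=1.500000, y=2.040000:
  k1 = f(1.500000, 2.040000) = -1.834200
  k2 = f(1.735000, 1.608963) = -0.235726
  k3 = f(1.735000, 1.984604) = -0.979496
  k4 = f(1.970000, 1.579637) = 0.675601
  y ← 2.040000 + (0.47/6)·(k1 + 2k2 + 2k3 + k4) = 1.758858
y(1.97) ≈ 1.7589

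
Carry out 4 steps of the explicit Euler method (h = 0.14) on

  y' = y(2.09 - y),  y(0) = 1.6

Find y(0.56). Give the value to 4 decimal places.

Euler: y_{n+1} = y_n + h·f(x_n, y_n).
x=0.000000, y=1.600000: f=0.784000 → y ← 1.600000 + 0.14·0.784000 = 1.709760
x=0.140000, y=1.709760: f=0.650119 → y ← 1.709760 + 0.14·0.650119 = 1.800777
x=0.280000, y=1.800777: f=0.520827 → y ← 1.800777 + 0.14·0.520827 = 1.873692
x=0.420000, y=1.873692: f=0.405294 → y ← 1.873692 + 0.14·0.405294 = 1.930434
y(0.56) ≈ 1.9304

1.9304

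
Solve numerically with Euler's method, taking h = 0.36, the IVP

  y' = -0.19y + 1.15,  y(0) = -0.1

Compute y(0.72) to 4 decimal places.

0.7129

Euler: y_{n+1} = y_n + h·f(t_n, y_n).
t=0.000000, y=-0.100000: f=1.169000 → y ← -0.100000 + 0.36·1.169000 = 0.320840
t=0.360000, y=0.320840: f=1.089040 → y ← 0.320840 + 0.36·1.089040 = 0.712895
y(0.72) ≈ 0.7129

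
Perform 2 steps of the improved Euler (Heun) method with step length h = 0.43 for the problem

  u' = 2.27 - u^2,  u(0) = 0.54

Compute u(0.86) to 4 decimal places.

1.2652

Heun: k1 = f(t_n, u_n); k2 = f(t_n + h, u_n + h·k1); u_{n+1} = u_n + (h/2)·(k1 + k2).
t=0.000000, u=0.540000:
  k1 = f(0.000000, 0.540000) = 1.978400
  k2 = f(0.430000, 1.390712) = 0.335920
  u ← 0.540000 + (0.43/2)·(1.978400 + 0.335920) = 1.037579
t=0.430000, u=1.037579:
  k1 = f(0.430000, 1.037579) = 1.193430
  k2 = f(0.860000, 1.550754) = -0.134837
  u ← 1.037579 + (0.43/2)·(1.193430 + (-0.134837)) = 1.265176
u(0.86) ≈ 1.2652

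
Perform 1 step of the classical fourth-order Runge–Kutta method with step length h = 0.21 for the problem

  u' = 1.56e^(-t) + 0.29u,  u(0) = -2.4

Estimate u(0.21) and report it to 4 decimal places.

RK4: k1 = f(t_n, u_n); k2 = f(t_n + h/2, u_n + (h/2)·k1); k3 = f(t_n + h/2, u_n + (h/2)·k2); k4 = f(t_n + h, u_n + h·k3); u_{n+1} = u_n + (h/6)·(k1 + 2k2 + 2k3 + k4).
t=0.000000, u=-2.400000:
  k1 = f(0.000000, -2.400000) = 0.864000
  k2 = f(0.105000, -2.309280) = 0.734815
  k3 = f(0.105000, -2.322844) = 0.730881
  k4 = f(0.210000, -2.246515) = 0.613022
  u ← -2.400000 + (0.21/6)·(k1 + 2k2 + 2k3 + k4) = -2.245705
u(0.21) ≈ -2.2457

-2.2457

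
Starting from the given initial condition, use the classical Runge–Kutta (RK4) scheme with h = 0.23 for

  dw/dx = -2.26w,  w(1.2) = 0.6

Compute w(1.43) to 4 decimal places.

0.3570

RK4: k1 = f(x_n, w_n); k2 = f(x_n + h/2, w_n + (h/2)·k1); k3 = f(x_n + h/2, w_n + (h/2)·k2); k4 = f(x_n + h, w_n + h·k3); w_{n+1} = w_n + (h/6)·(k1 + 2k2 + 2k3 + k4).
x=1.200000, w=0.600000:
  k1 = f(1.200000, 0.600000) = -1.356000
  k2 = f(1.315000, 0.444060) = -1.003576
  k3 = f(1.315000, 0.484589) = -1.095171
  k4 = f(1.430000, 0.348111) = -0.786730
  w ← 0.600000 + (0.23/6)·(k1 + 2k2 + 2k3 + k4) = 0.356958
w(1.43) ≈ 0.3570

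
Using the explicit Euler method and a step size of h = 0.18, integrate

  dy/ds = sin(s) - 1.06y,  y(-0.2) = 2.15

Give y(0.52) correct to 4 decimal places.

0.9838

Euler: y_{n+1} = y_n + h·f(s_n, y_n).
s=-0.200000, y=2.150000: f=-2.477669 → y ← 2.150000 + 0.18·(-2.477669) = 1.704020
s=-0.020000, y=1.704020: f=-1.826259 → y ← 1.704020 + 0.18·(-1.826259) = 1.375293
s=0.160000, y=1.375293: f=-1.298492 → y ← 1.375293 + 0.18·(-1.298492) = 1.141564
s=0.340000, y=1.141564: f=-0.876571 → y ← 1.141564 + 0.18·(-0.876571) = 0.983781
y(0.52) ≈ 0.9838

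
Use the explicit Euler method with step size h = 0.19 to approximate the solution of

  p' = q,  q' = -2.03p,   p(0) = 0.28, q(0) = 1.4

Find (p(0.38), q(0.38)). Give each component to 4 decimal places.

Euler on (p,q): p_{n+1} = p_n + h·p', q_{n+1} = q_n + h·q'.
0.000000: (0.280000, 1.400000); f=(1.400000, -0.568400) → (0.546000, 1.292004)
0.190000: (0.546000, 1.292004); f=(1.292004, -1.108380) → (0.791481, 1.081412)
(p(0.38), q(0.38)) ≈ (0.7915, 1.0814)

0.7915, 1.0814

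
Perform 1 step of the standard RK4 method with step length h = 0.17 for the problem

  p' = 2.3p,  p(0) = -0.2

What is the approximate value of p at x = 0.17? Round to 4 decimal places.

RK4: k1 = f(x_n, p_n); k2 = f(x_n + h/2, p_n + (h/2)·k1); k3 = f(x_n + h/2, p_n + (h/2)·k2); k4 = f(x_n + h, p_n + h·k3); p_{n+1} = p_n + (h/6)·(k1 + 2k2 + 2k3 + k4).
x=0.000000, p=-0.200000:
  k1 = f(0.000000, -0.200000) = -0.460000
  k2 = f(0.085000, -0.239100) = -0.549930
  k3 = f(0.085000, -0.246744) = -0.567511
  k4 = f(0.170000, -0.296477) = -0.681897
  p ← -0.200000 + (0.17/6)·(k1 + 2k2 + 2k3 + k4) = -0.295675
p(0.17) ≈ -0.2957

-0.2957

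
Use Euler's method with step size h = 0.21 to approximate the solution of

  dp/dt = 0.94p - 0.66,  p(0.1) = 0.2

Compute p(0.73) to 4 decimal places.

Euler: p_{n+1} = p_n + h·f(t_n, p_n).
t=0.100000, p=0.200000: f=-0.472000 → p ← 0.200000 + 0.21·(-0.472000) = 0.100880
t=0.310000, p=0.100880: f=-0.565173 → p ← 0.100880 + 0.21·(-0.565173) = -0.017806
t=0.520000, p=-0.017806: f=-0.676738 → p ← -0.017806 + 0.21·(-0.676738) = -0.159921
p(0.73) ≈ -0.1599

-0.1599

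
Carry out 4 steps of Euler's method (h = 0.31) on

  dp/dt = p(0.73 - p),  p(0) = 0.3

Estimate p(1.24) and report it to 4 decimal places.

Euler: p_{n+1} = p_n + h·f(t_n, p_n).
t=0.000000, p=0.300000: f=0.129000 → p ← 0.300000 + 0.31·0.129000 = 0.339990
t=0.310000, p=0.339990: f=0.132599 → p ← 0.339990 + 0.31·0.132599 = 0.381096
t=0.620000, p=0.381096: f=0.132966 → p ← 0.381096 + 0.31·0.132966 = 0.422315
t=0.930000, p=0.422315: f=0.129940 → p ← 0.422315 + 0.31·0.129940 = 0.462597
p(1.24) ≈ 0.4626

0.4626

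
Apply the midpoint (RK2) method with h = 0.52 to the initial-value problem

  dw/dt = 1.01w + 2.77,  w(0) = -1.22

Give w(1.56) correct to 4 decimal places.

Midpoint: k1 = f(t_n, w_n); k2 = f(t_n + h/2, w_n + (h/2)·k1); w_{n+1} = w_n + h·k2.
t=0.000000, w=-1.220000:
  k1 = f(0.000000, -1.220000) = 1.537800
  k2 = f(0.260000, -0.820172) = 1.941626
  w ← -1.220000 + 0.52·1.941626 = -0.210354
t=0.520000, w=-0.210354:
  k1 = f(0.520000, -0.210354) = 2.557542
  k2 = f(0.780000, 0.454607) = 3.229153
  w ← -0.210354 + 0.52·3.229153 = 1.468805
t=1.040000, w=1.468805:
  k1 = f(1.040000, 1.468805) = 4.253493
  k2 = f(1.300000, 2.574713) = 5.370460
  w ← 1.468805 + 0.52·5.370460 = 4.261444
w(1.56) ≈ 4.2614

4.2614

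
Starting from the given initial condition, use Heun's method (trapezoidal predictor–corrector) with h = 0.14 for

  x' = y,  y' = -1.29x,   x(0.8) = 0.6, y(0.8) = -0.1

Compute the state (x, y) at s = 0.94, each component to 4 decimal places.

0.5784, -0.2071

Heun on (x,y): k1 = f(s_n, state_n); k2 = f(s_n + h, state_n + h·k1); state_{n+1} = state_n + (h/2)·(k1 + k2).
0.800000: (0.600000, -0.100000)
  k1 = (-0.100000, -0.774000)
  predictor → (0.586000, -0.208360)
  k2 = (-0.208360, -0.755940)
  → (0.578415, -0.207096)
(x(0.94), y(0.94)) ≈ (0.5784, -0.2071)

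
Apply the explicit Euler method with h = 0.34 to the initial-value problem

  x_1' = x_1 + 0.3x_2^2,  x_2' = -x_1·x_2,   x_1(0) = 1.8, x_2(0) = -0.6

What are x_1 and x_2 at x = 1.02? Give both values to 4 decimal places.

Euler on (x_1,x_2): x_1_{n+1} = x_1_n + h·x_1', x_2_{n+1} = x_2_n + h·x_2'.
0.000000: (1.800000, -0.600000); f=(1.908000, 1.080000) → (2.448720, -0.232800)
0.340000: (2.448720, -0.232800); f=(2.464979, 0.570062) → (3.286813, -0.038979)
0.680000: (3.286813, -0.038979); f=(3.287269, 0.128116) → (4.404484, 0.004581)
(x_1(1.02), x_2(1.02)) ≈ (4.4045, 0.0046)

4.4045, 0.0046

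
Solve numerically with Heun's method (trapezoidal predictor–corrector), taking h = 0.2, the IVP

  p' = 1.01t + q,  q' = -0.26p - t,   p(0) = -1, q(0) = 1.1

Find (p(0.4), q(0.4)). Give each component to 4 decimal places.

-0.4688, 1.0986

Heun on (p,q): k1 = f(t_n, state_n); k2 = f(t_n + h, state_n + h·k1); state_{n+1} = state_n + (h/2)·(k1 + k2).
0.000000: (-1.000000, 1.100000)
  k1 = (1.100000, 0.260000)
  predictor → (-0.780000, 1.152000)
  k2 = (1.354000, 0.002800)
  → (-0.754600, 1.126280)
0.200000: (-0.754600, 1.126280)
  k1 = (1.328280, -0.003804)
  predictor → (-0.488944, 1.125519)
  k2 = (1.529519, -0.272875)
  → (-0.468820, 1.098612)
(p(0.4), q(0.4)) ≈ (-0.4688, 1.0986)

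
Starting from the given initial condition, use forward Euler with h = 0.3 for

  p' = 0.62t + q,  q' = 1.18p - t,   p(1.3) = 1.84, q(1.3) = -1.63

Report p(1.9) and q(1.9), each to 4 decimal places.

Euler on (p,q): p_{n+1} = p_n + h·p', q_{n+1} = q_n + h·q'.
1.300000: (1.840000, -1.630000); f=(-0.824000, 0.871200) → (1.592800, -1.368640)
1.600000: (1.592800, -1.368640); f=(-0.376640, 0.279504) → (1.479808, -1.284789)
(p(1.9), q(1.9)) ≈ (1.4798, -1.2848)

1.4798, -1.2848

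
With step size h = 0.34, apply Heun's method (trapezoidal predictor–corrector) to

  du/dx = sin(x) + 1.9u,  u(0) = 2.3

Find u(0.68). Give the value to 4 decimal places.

Heun: k1 = f(x_n, u_n); k2 = f(x_n + h, u_n + h·k1); u_{n+1} = u_n + (h/2)·(k1 + k2).
x=0.000000, u=2.300000:
  k1 = f(0.000000, 2.300000) = 4.370000
  k2 = f(0.340000, 3.785800) = 7.526507
  u ← 2.300000 + (0.34/2)·(4.370000 + 7.526507) = 4.322406
x=0.340000, u=4.322406:
  k1 = f(0.340000, 4.322406) = 8.546059
  k2 = f(0.680000, 7.228066) = 14.362119
  u ← 4.322406 + (0.34/2)·(8.546059 + 14.362119) = 8.216796
u(0.68) ≈ 8.2168

8.2168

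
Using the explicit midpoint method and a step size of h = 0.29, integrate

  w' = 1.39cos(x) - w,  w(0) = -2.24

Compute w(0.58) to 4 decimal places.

Midpoint: k1 = f(x_n, w_n); k2 = f(x_n + h/2, w_n + (h/2)·k1); w_{n+1} = w_n + h·k2.
x=0.000000, w=-2.240000:
  k1 = f(0.000000, -2.240000) = 3.630000
  k2 = f(0.145000, -1.713650) = 3.089063
  w ← -2.240000 + 0.29·3.089063 = -1.344172
x=0.290000, w=-1.344172:
  k1 = f(0.290000, -1.344172) = 2.676131
  k2 = f(0.435000, -0.956133) = 2.216682
  w ← -1.344172 + 0.29·2.216682 = -0.701334
w(0.58) ≈ -0.7013

-0.7013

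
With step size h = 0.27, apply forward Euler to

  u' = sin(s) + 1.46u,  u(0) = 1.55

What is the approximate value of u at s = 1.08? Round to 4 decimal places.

Euler: u_{n+1} = u_n + h·f(s_n, u_n).
s=0.000000, u=1.550000: f=2.263000 → u ← 1.550000 + 0.27·2.263000 = 2.161010
s=0.270000, u=2.161010: f=3.421806 → u ← 2.161010 + 0.27·3.421806 = 3.084898
s=0.540000, u=3.084898: f=5.018087 → u ← 3.084898 + 0.27·5.018087 = 4.439781
s=0.810000, u=4.439781: f=7.206367 → u ← 4.439781 + 0.27·7.206367 = 6.385500
u(1.08) ≈ 6.3855

6.3855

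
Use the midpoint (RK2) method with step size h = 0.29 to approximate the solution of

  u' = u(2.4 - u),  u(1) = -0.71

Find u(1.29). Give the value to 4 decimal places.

Midpoint: k1 = f(x_n, u_n); k2 = f(x_n + h/2, u_n + (h/2)·k1); u_{n+1} = u_n + h·k2.
x=1.000000, u=-0.710000:
  k1 = f(1.000000, -0.710000) = -2.208100
  k2 = f(1.145000, -1.030174) = -3.533678
  u ← -0.710000 + 0.29·(-3.533678) = -1.734767
u(1.29) ≈ -1.7348

-1.7348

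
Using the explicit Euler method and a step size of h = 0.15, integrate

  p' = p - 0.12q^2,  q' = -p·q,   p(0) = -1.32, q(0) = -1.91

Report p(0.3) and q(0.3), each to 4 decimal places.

Euler on (p,q): p_{n+1} = p_n + h·p', q_{n+1} = q_n + h·q'.
0.000000: (-1.320000, -1.910000); f=(-1.757772, -2.521200) → (-1.583666, -2.288180)
0.150000: (-1.583666, -2.288180); f=(-2.211958, -3.623712) → (-1.915459, -2.831737)
(p(0.3), q(0.3)) ≈ (-1.9155, -2.8317)

-1.9155, -2.8317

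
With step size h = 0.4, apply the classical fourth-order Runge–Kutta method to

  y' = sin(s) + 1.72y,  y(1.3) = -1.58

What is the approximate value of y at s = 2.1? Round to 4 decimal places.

-4.5721

RK4: k1 = f(s_n, y_n); k2 = f(s_n + h/2, y_n + (h/2)·k1); k3 = f(s_n + h/2, y_n + (h/2)·k2); k4 = f(s_n + h, y_n + h·k3); y_{n+1} = y_n + (h/6)·(k1 + 2k2 + 2k3 + k4).
s=1.300000, y=-1.580000:
  k1 = f(1.300000, -1.580000) = -1.754042
  k2 = f(1.500000, -1.930808) = -2.323495
  k3 = f(1.500000, -2.044699) = -2.519387
  k4 = f(1.700000, -2.587755) = -3.459274
  y ← -1.580000 + (0.4/6)·(k1 + 2k2 + 2k3 + k4) = -2.573272
s=1.700000, y=-2.573272:
  k1 = f(1.700000, -2.573272) = -3.434363
  k2 = f(1.900000, -3.260145) = -4.661149
  k3 = f(1.900000, -3.505502) = -5.083163
  k4 = f(2.100000, -4.606537) = -7.060035
  y ← -2.573272 + (0.4/6)·(k1 + 2k2 + 2k3 + k4) = -4.572140
y(2.1) ≈ -4.5721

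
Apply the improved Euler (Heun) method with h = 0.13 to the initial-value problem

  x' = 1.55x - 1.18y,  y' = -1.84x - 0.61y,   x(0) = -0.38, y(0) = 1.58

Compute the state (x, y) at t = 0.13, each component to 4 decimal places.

-0.7284, 1.5851

Heun on (x,y): k1 = f(t_n, state_n); k2 = f(t_n + h, state_n + h·k1); state_{n+1} = state_n + (h/2)·(k1 + k2).
0.000000: (-0.380000, 1.580000)
  k1 = (-2.453400, -0.264600)
  predictor → (-0.698942, 1.545602)
  k2 = (-2.907170, 0.343236)
  → (-0.728437, 1.585111)
(x(0.13), y(0.13)) ≈ (-0.7284, 1.5851)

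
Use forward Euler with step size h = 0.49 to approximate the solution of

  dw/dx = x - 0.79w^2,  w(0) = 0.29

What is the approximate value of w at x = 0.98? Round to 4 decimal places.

Euler: w_{n+1} = w_n + h·f(x_n, w_n).
x=0.000000, w=0.290000: f=-0.066439 → w ← 0.290000 + 0.49·(-0.066439) = 0.257445
x=0.490000, w=0.257445: f=0.437640 → w ← 0.257445 + 0.49·0.437640 = 0.471889
w(0.98) ≈ 0.4719

0.4719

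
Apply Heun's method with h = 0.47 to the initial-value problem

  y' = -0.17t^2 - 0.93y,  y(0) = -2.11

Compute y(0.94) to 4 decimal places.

Heun: k1 = f(t_n, y_n); k2 = f(t_n + h, y_n + h·k1); y_{n+1} = y_n + (h/2)·(k1 + k2).
t=0.000000, y=-2.110000:
  k1 = f(0.000000, -2.110000) = 1.962300
  k2 = f(0.470000, -1.187719) = 1.067026
  y ← -2.110000 + (0.47/2)·(1.962300 + 1.067026) = -1.398108
t=0.470000, y=-1.398108:
  k1 = f(0.470000, -1.398108) = 1.262688
  k2 = f(0.940000, -0.804645) = 0.598108
  y ← -1.398108 + (0.47/2)·(1.262688 + 0.598108) = -0.960821
y(0.94) ≈ -0.9608

-0.9608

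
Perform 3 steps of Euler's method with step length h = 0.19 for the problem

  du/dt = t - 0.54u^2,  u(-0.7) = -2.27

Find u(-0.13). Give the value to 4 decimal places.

Euler: u_{n+1} = u_n + h·f(t_n, u_n).
t=-0.700000, u=-2.270000: f=-3.482566 → u ← -2.270000 + 0.19·(-3.482566) = -2.931688
t=-0.510000, u=-2.931688: f=-5.151188 → u ← -2.931688 + 0.19·(-5.151188) = -3.910413
t=-0.320000, u=-3.910413: f=-8.577319 → u ← -3.910413 + 0.19·(-8.577319) = -5.540104
u(-0.13) ≈ -5.5401

-5.5401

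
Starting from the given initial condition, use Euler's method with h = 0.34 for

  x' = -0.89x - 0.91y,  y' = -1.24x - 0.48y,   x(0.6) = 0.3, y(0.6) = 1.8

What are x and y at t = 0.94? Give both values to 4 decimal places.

Euler on (x,y): x_{n+1} = x_n + h·x', y_{n+1} = y_n + h·y'.
0.600000: (0.300000, 1.800000); f=(-1.905000, -1.236000) → (-0.347700, 1.379760)
(x(0.94), y(0.94)) ≈ (-0.3477, 1.3798)

-0.3477, 1.3798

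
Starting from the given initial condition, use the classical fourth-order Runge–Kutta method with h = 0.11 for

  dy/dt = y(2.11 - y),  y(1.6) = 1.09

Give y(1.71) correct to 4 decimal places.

RK4: k1 = f(t_n, y_n); k2 = f(t_n + h/2, y_n + (h/2)·k1); k3 = f(t_n + h/2, y_n + (h/2)·k2); k4 = f(t_n + h, y_n + h·k3); y_{n+1} = y_n + (h/6)·(k1 + 2k2 + 2k3 + k4).
t=1.600000, y=1.090000:
  k1 = f(1.600000, 1.090000) = 1.111800
  k2 = f(1.655000, 1.151149) = 1.103780
  k3 = f(1.655000, 1.150708) = 1.103865
  k4 = f(1.710000, 1.211425) = 1.088556
  y ← 1.090000 + (0.11/6)·(k1 + 2k2 + 2k3 + k4) = 1.211287
y(1.71) ≈ 1.2113

1.2113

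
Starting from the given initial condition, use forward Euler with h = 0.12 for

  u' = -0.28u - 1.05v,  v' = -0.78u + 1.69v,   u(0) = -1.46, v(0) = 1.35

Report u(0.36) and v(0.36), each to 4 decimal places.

Euler on (u,v): u_{n+1} = u_n + h·u', v_{n+1} = v_n + h·v'.
0.000000: (-1.460000, 1.350000); f=(-1.008700, 3.420300) → (-1.581044, 1.760436)
0.120000: (-1.581044, 1.760436); f=(-1.405765, 4.208351) → (-1.749736, 2.265438)
0.240000: (-1.749736, 2.265438); f=(-1.888784, 5.193384) → (-1.976390, 2.888644)
(u(0.36), v(0.36)) ≈ (-1.9764, 2.8886)

-1.9764, 2.8886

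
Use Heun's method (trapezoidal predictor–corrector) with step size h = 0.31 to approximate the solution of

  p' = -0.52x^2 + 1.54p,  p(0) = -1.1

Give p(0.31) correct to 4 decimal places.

-1.7582

Heun: k1 = f(x_n, p_n); k2 = f(x_n + h, p_n + h·k1); p_{n+1} = p_n + (h/2)·(k1 + k2).
x=0.000000, p=-1.100000:
  k1 = f(0.000000, -1.100000) = -1.694000
  k2 = f(0.310000, -1.625140) = -2.552688
  p ← -1.100000 + (0.31/2)·(-1.694000 + (-2.552688)) = -1.758237
p(0.31) ≈ -1.7582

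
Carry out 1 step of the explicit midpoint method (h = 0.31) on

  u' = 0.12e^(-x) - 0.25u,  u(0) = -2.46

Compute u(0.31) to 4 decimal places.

-2.2463

Midpoint: k1 = f(x_n, u_n); k2 = f(x_n + h/2, u_n + (h/2)·k1); u_{n+1} = u_n + h·k2.
x=0.000000, u=-2.460000:
  k1 = f(0.000000, -2.460000) = 0.735000
  k2 = f(0.155000, -2.346075) = 0.689289
  u ← -2.460000 + 0.31·0.689289 = -2.246321
u(0.31) ≈ -2.2463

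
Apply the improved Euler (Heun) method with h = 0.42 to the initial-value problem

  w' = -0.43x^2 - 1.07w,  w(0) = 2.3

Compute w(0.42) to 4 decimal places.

Heun: k1 = f(x_n, w_n); k2 = f(x_n + h, w_n + h·k1); w_{n+1} = w_n + (h/2)·(k1 + k2).
x=0.000000, w=2.300000:
  k1 = f(0.000000, 2.300000) = -2.461000
  k2 = f(0.420000, 1.266380) = -1.430879
  w ← 2.300000 + (0.42/2)·(-2.461000 + (-1.430879)) = 1.482705
w(0.42) ≈ 1.4827

1.4827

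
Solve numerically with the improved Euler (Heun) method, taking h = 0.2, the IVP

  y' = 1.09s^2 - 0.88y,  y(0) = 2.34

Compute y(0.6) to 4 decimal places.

Heun: k1 = f(s_n, y_n); k2 = f(s_n + h, y_n + h·k1); y_{n+1} = y_n + (h/2)·(k1 + k2).
s=0.000000, y=2.340000:
  k1 = f(0.000000, 2.340000) = -2.059200
  k2 = f(0.200000, 1.928160) = -1.653181
  y ← 2.340000 + (0.2/2)·(-2.059200 + (-1.653181)) = 1.968762
s=0.200000, y=1.968762:
  k1 = f(0.200000, 1.968762) = -1.688910
  k2 = f(0.400000, 1.630980) = -1.260862
  y ← 1.968762 + (0.2/2)·(-1.688910 + (-1.260862)) = 1.673785
s=0.400000, y=1.673785:
  k1 = f(0.400000, 1.673785) = -1.298530
  k2 = f(0.600000, 1.414079) = -0.851989
  y ← 1.673785 + (0.2/2)·(-1.298530 + (-0.851989)) = 1.458733
y(0.6) ≈ 1.4587

1.4587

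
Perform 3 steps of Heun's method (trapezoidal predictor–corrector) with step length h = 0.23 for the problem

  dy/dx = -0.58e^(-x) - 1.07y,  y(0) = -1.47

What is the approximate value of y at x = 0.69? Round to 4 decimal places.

Heun: k1 = f(x_n, y_n); k2 = f(x_n + h, y_n + h·k1); y_{n+1} = y_n + (h/2)·(k1 + k2).
x=0.000000, y=-1.470000:
  k1 = f(0.000000, -1.470000) = 0.992900
  k2 = f(0.230000, -1.241633) = 0.867718
  y ← -1.470000 + (0.23/2)·(0.992900 + 0.867718) = -1.256029
x=0.230000, y=-1.256029:
  k1 = f(0.230000, -1.256029) = 0.883121
  k2 = f(0.460000, -1.052911) = 0.760470
  y ← -1.256029 + (0.23/2)·(0.883121 + 0.760470) = -1.067016
x=0.460000, y=-1.067016:
  k1 = f(0.460000, -1.067016) = 0.775562
  k2 = f(0.690000, -0.888637) = 0.659927
  y ← -1.067016 + (0.23/2)·(0.775562 + 0.659927) = -0.901935
y(0.69) ≈ -0.9019

-0.9019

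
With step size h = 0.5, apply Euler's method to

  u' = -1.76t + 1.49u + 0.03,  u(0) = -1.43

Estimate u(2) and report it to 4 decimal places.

Euler: u_{n+1} = u_n + h·f(t_n, u_n).
t=0.000000, u=-1.430000: f=-2.100700 → u ← -1.430000 + 0.5·(-2.100700) = -2.480350
t=0.500000, u=-2.480350: f=-4.545721 → u ← -2.480350 + 0.5·(-4.545721) = -4.753211
t=1.000000, u=-4.753211: f=-8.812284 → u ← -4.753211 + 0.5·(-8.812284) = -9.159353
t=1.500000, u=-9.159353: f=-16.257436 → u ← -9.159353 + 0.5·(-16.257436) = -17.288071
u(2) ≈ -17.2881

-17.2881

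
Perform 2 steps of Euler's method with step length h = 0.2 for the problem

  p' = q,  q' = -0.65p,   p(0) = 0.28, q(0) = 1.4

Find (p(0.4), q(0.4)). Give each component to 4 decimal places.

0.8327, 1.2908

Euler on (p,q): p_{n+1} = p_n + h·p', q_{n+1} = q_n + h·q'.
0.000000: (0.280000, 1.400000); f=(1.400000, -0.182000) → (0.560000, 1.363600)
0.200000: (0.560000, 1.363600); f=(1.363600, -0.364000) → (0.832720, 1.290800)
(p(0.4), q(0.4)) ≈ (0.8327, 1.2908)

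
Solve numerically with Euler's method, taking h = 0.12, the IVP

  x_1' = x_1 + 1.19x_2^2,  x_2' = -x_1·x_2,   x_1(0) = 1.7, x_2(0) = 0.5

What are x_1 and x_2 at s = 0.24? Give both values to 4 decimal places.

2.1951, 0.3054

Euler on (x_1,x_2): x_1_{n+1} = x_1_n + h·x_1', x_2_{n+1} = x_2_n + h·x_2'.
0.000000: (1.700000, 0.500000); f=(1.997500, -0.850000) → (1.939700, 0.398000)
0.120000: (1.939700, 0.398000); f=(2.128201, -0.772001) → (2.195084, 0.305360)
(x_1(0.24), x_2(0.24)) ≈ (2.1951, 0.3054)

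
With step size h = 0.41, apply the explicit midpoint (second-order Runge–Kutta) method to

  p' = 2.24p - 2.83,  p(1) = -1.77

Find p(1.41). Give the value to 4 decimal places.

-5.8351

Midpoint: k1 = f(x_n, p_n); k2 = f(x_n + h/2, p_n + (h/2)·k1); p_{n+1} = p_n + h·k2.
x=1.000000, p=-1.770000:
  k1 = f(1.000000, -1.770000) = -6.794800
  k2 = f(1.205000, -3.162934) = -9.914972
  p ← -1.770000 + 0.41·(-9.914972) = -5.835139
p(1.41) ≈ -5.8351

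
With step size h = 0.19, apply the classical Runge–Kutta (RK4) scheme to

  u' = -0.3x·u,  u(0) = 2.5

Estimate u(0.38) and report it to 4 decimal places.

2.4464

RK4: k1 = f(x_n, u_n); k2 = f(x_n + h/2, u_n + (h/2)·k1); k3 = f(x_n + h/2, u_n + (h/2)·k2); k4 = f(x_n + h, u_n + h·k3); u_{n+1} = u_n + (h/6)·(k1 + 2k2 + 2k3 + k4).
x=0.000000, u=2.500000:
  k1 = f(0.000000, 2.500000) = 0.000000
  k2 = f(0.095000, 2.500000) = -0.071250
  k3 = f(0.095000, 2.493231) = -0.071057
  k4 = f(0.190000, 2.486499) = -0.141730
  u ← 2.500000 + (0.19/6)·(k1 + 2k2 + 2k3 + k4) = 2.486499
x=0.190000, u=2.486499:
  k1 = f(0.190000, 2.486499) = -0.141730
  k2 = f(0.285000, 2.473035) = -0.211444
  k3 = f(0.285000, 2.466412) = -0.210878
  k4 = f(0.380000, 2.446432) = -0.278893
  u ← 2.486499 + (0.19/6)·(k1 + 2k2 + 2k3 + k4) = 2.446432
u(0.38) ≈ 2.4464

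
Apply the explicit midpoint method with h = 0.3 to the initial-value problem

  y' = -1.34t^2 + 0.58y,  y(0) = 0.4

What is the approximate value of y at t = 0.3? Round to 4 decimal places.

Midpoint: k1 = f(t_n, y_n); k2 = f(t_n + h/2, y_n + (h/2)·k1); y_{n+1} = y_n + h·k2.
t=0.000000, y=0.400000:
  k1 = f(0.000000, 0.400000) = 0.232000
  k2 = f(0.150000, 0.434800) = 0.222034
  y ← 0.400000 + 0.3·0.222034 = 0.466610
y(0.3) ≈ 0.4666

0.4666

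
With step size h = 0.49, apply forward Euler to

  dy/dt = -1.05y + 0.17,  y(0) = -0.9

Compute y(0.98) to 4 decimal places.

Euler: y_{n+1} = y_n + h·f(t_n, y_n).
t=0.000000, y=-0.900000: f=1.115000 → y ← -0.900000 + 0.49·1.115000 = -0.353650
t=0.490000, y=-0.353650: f=0.541332 → y ← -0.353650 + 0.49·0.541332 = -0.088397
y(0.98) ≈ -0.0884

-0.0884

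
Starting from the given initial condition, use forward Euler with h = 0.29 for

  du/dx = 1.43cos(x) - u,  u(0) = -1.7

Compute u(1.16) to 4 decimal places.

0.4304

Euler: u_{n+1} = u_n + h·f(x_n, u_n).
x=0.000000, u=-1.700000: f=3.130000 → u ← -1.700000 + 0.29·3.130000 = -0.792300
x=0.290000, u=-0.792300: f=2.162589 → u ← -0.792300 + 0.29·2.162589 = -0.165149
x=0.580000, u=-0.165149: f=1.361291 → u ← -0.165149 + 0.29·1.361291 = 0.229625
x=0.870000, u=0.229625: f=0.692477 → u ← 0.229625 + 0.29·0.692477 = 0.430443
u(1.16) ≈ 0.4304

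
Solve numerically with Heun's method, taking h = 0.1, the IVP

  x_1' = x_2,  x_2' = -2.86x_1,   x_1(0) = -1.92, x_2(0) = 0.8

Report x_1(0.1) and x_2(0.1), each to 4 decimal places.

-1.8125, 1.3377

Heun on (x_1,x_2): k1 = f(x_n, state_n); k2 = f(x_n + h, state_n + h·k1); state_{n+1} = state_n + (h/2)·(k1 + k2).
0.000000: (-1.920000, 0.800000)
  k1 = (0.800000, 5.491200)
  predictor → (-1.840000, 1.349120)
  k2 = (1.349120, 5.262400)
  → (-1.812544, 1.337680)
(x_1(0.1), x_2(0.1)) ≈ (-1.8125, 1.3377)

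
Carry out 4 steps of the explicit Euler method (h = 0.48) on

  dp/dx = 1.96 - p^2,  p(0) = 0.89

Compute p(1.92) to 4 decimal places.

Euler: p_{n+1} = p_n + h·f(x_n, p_n).
x=0.000000, p=0.890000: f=1.167900 → p ← 0.890000 + 0.48·1.167900 = 1.450592
x=0.480000, p=1.450592: f=-0.144217 → p ← 1.450592 + 0.48·(-0.144217) = 1.381368
x=0.960000, p=1.381368: f=0.051823 → p ← 1.381368 + 0.48·0.051823 = 1.406243
x=1.440000, p=1.406243: f=-0.017519 → p ← 1.406243 + 0.48·(-0.017519) = 1.397834
p(1.92) ≈ 1.3978

1.3978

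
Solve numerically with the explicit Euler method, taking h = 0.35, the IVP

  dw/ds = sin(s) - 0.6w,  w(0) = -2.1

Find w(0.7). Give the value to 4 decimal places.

Euler: w_{n+1} = w_n + h·f(s_n, w_n).
s=0.000000, w=-2.100000: f=1.260000 → w ← -2.100000 + 0.35·1.260000 = -1.659000
s=0.350000, w=-1.659000: f=1.338298 → w ← -1.659000 + 0.35·1.338298 = -1.190596
w(0.7) ≈ -1.1906

-1.1906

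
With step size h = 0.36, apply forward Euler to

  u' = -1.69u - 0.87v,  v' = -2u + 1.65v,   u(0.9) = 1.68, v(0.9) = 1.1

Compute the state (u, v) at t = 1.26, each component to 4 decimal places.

Euler on (u,v): u_{n+1} = u_n + h·u', v_{n+1} = v_n + h·v'.
0.900000: (1.680000, 1.100000); f=(-3.796200, -1.545000) → (0.313368, 0.543800)
(u(1.26), v(1.26)) ≈ (0.3134, 0.5438)

0.3134, 0.5438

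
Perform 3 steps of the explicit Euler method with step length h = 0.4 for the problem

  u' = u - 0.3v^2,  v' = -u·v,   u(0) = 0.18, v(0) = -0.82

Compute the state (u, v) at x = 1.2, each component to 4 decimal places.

0.1782, -0.6605

Euler on (u,v): u_{n+1} = u_n + h·u', v_{n+1} = v_n + h·v'.
0.000000: (0.180000, -0.820000); f=(-0.021720, 0.147600) → (0.171312, -0.760960)
0.400000: (0.171312, -0.760960); f=(-0.002406, 0.130362) → (0.170350, -0.708815)
0.800000: (0.170350, -0.708815); f=(0.019624, 0.120746) → (0.178199, -0.660517)
(u(1.2), v(1.2)) ≈ (0.1782, -0.6605)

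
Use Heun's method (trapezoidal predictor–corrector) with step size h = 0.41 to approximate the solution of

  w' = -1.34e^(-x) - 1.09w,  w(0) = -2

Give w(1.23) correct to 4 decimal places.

-0.9913

Heun: k1 = f(x_n, w_n); k2 = f(x_n + h, w_n + h·k1); w_{n+1} = w_n + (h/2)·(k1 + k2).
x=0.000000, w=-2.000000:
  k1 = f(0.000000, -2.000000) = 0.840000
  k2 = f(0.410000, -1.655600) = 0.915313
  w ← -2.000000 + (0.41/2)·(0.840000 + 0.915313) = -1.640161
x=0.410000, w=-1.640161:
  k1 = f(0.410000, -1.640161) = 0.898484
  k2 = f(0.820000, -1.271782) = 0.796064
  w ← -1.640161 + (0.41/2)·(0.898484 + 0.796064) = -1.292778
x=0.820000, w=-1.292778:
  k1 = f(0.820000, -1.292778) = 0.818950
  k2 = f(1.230000, -0.957009) = 0.651468
  w ← -1.292778 + (0.41/2)·(0.818950 + 0.651468) = -0.991343
w(1.23) ≈ -0.9913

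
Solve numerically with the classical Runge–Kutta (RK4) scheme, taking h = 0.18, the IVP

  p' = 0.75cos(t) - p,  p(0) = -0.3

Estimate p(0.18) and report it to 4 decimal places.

-0.1277

RK4: k1 = f(t_n, p_n); k2 = f(t_n + h/2, p_n + (h/2)·k1); k3 = f(t_n + h/2, p_n + (h/2)·k2); k4 = f(t_n + h, p_n + h·k3); p_{n+1} = p_n + (h/6)·(k1 + 2k2 + 2k3 + k4).
t=0.000000, p=-0.300000:
  k1 = f(0.000000, -0.300000) = 1.050000
  k2 = f(0.090000, -0.205500) = 0.952465
  k3 = f(0.090000, -0.214278) = 0.961243
  k4 = f(0.180000, -0.126976) = 0.864859
  p ← -0.300000 + (0.18/6)·(k1 + 2k2 + 2k3 + k4) = -0.127732
p(0.18) ≈ -0.1277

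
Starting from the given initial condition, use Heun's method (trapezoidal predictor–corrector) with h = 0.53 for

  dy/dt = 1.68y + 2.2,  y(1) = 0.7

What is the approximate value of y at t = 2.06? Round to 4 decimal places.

9.1992

Heun: k1 = f(t_n, y_n); k2 = f(t_n + h, y_n + h·k1); y_{n+1} = y_n + (h/2)·(k1 + k2).
t=1.000000, y=0.700000:
  k1 = f(1.000000, 0.700000) = 3.376000
  k2 = f(1.530000, 2.489280) = 6.381990
  y ← 0.700000 + (0.53/2)·(3.376000 + 6.381990) = 3.285867
t=1.530000, y=3.285867:
  k1 = f(1.530000, 3.285867) = 7.720257
  k2 = f(2.060000, 7.377604) = 14.594374
  y ← 3.285867 + (0.53/2)·(7.720257 + 14.594374) = 9.199245
y(2.06) ≈ 9.1992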